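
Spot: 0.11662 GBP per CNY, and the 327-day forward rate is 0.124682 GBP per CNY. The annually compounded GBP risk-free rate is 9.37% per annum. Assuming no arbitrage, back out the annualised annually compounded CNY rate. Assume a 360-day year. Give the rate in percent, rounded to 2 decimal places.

1.61%

T = 327/360 years.
CIP gives F = S · g_GBP/g_CNY, so g_GBP/g_CNY = 0.124682/0.11662 = 1.0691305.
The GBP side grows by (1 + 0.0937)^(327/360) = 1.0847572.
Hence g_CNY = 1.0146163.
Annualise: 1.0146163^(360/327) − 1 = 0.016103 = 1.61%.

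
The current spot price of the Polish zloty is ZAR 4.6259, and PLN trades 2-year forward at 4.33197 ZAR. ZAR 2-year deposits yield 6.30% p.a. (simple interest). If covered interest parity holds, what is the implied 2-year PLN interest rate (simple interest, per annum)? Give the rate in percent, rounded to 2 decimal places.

T = 2 years.
F/S = 4.33197/4.6259 = 0.9364599 = (growth of ZAR) / (growth of PLN).
ZAR growth factor: 1 + 0.0630×2 = 1.126000.
So the PLN growth factor = 1.2024007.
r = (1.2024007 − 1)/2 = 0.101200 → 10.12%.

10.12%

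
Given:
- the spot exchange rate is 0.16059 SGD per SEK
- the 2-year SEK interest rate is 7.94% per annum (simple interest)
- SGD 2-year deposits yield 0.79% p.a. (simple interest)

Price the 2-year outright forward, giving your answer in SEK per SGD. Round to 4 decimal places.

7.1037

T = 2 years.
Growth of 1 SGD over T: 1 + 0.0079×2 = 1.015800.
Growth of 1 SEK over T: 1 + 0.0794×2 = 1.158800.
CIP: F = S · (grow SGD)/(grow SEK) = 0.16059 × 1.015800/1.158800 = 0.1407726 SGD per SEK.
Quoted the other way: 1/0.1407726 = 7.1037 SEK per SGD.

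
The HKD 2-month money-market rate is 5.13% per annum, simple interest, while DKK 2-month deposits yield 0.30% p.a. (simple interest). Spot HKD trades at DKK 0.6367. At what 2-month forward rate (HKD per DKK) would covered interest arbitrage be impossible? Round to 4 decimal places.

1.5832

T = 2/12 years.
Growth of 1 DKK over T: 1 + 0.0030×2/12 = 1.000500.
HKD accumulates by 1 + 0.0513×2/12 = 1.008550.
Forward (DKK per HKD) = 0.6367 × 1.000500 / 1.008550 = 0.6316180.
Quoted the other way: 1/0.6316180 = 1.5832 HKD per DKK.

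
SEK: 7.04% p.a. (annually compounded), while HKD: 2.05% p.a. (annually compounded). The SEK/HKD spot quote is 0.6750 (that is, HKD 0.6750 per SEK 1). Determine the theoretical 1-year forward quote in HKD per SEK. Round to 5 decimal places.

T = 1 year.
HKD growth factor: (1 + 0.0205)^1 = 1.020500.
Growth of 1 SEK over T: (1 + 0.0704)^1 = 1.070400.
CIP: F = S · (grow HKD)/(grow SEK) = 0.675 × 1.020500/1.070400 = 0.6435328 HKD per SEK.

0.64353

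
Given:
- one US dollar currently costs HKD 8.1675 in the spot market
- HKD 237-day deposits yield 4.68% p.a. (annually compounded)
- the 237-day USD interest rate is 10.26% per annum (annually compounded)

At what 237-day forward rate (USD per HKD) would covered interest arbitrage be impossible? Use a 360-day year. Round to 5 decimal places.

0.12669

T = 237/360 years.
HKD growth factor: (1 + 0.0468)^(237/360) = 1.0305687.
USD accumulates by (1 + 0.1026)^(237/360) = 1.0664124.
CIP: F = S · (grow HKD)/(grow USD) = 8.1675 × 1.0305687/1.0664124 = 7.892978 HKD per USD.
Quoted the other way: 1/7.892978 = 0.12669 USD per HKD.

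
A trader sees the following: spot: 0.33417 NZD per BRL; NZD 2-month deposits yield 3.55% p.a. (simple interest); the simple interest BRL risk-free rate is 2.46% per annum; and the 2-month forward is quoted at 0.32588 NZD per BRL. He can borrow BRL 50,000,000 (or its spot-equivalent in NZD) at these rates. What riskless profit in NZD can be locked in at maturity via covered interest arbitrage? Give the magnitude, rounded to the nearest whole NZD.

T = 2/12 years.
Keep in BRL, deliver into the forward: 50,000,000·1.004100·0.32588 = NZD 16,360,805.40.
Swap to NZD now, deposit: 50,000,000·0.33417·1.0059166667 = NZD 16,807,358.63.
The quoted forward undervalues BRL, so borrow BRL, convert to NZD at spot, deposit the NZD at 3.55%, and buy BRL forward at 0.32588 to cover the loan.
The gap between the two covered legs is NZD 446,553.

NZD 446,553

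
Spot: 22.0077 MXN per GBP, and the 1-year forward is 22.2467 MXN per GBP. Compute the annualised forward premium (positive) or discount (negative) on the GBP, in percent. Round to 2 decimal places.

+1.09%

T = 1 year.
Period premium: (22.2467 − 22.0077)/22.0077 = 0.0108598.
Per annum: 0.0108598 / 1 = 0.010860 = 1.09%.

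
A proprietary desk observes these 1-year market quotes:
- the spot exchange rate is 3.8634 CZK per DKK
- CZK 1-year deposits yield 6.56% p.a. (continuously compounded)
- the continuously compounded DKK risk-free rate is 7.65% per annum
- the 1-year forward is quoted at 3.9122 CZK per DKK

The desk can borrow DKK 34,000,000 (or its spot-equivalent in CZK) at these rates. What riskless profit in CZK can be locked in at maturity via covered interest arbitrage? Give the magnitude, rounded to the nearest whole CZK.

CZK 3,328,322

T = 1 year.
Invest the DKK and cover forward: 34,000,000 × 1.07950219034 × 3.9122 = CZK 143,589,767.95.
Convert at spot and invest in CZK: 34,000,000 × 3.8634 × 1.06779951193 = CZK 140,261,445.57.
The quoted forward overvalues DKK, so borrow CZK, buy DKK at spot, deposit the DKK at 7.65%, and sell the proceeds forward at 3.9122.
Arbitrage profit = |143,589,767.95 − 140,261,445.57| = CZK 3,328,322.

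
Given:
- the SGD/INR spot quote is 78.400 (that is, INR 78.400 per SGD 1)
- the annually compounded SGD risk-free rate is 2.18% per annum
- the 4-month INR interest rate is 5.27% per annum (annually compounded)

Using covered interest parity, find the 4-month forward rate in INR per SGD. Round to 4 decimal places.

79.1825

T = 4/12 years.
INR accumulates by (1 + 0.0527)^(4/12) = 1.01726681.
Growth of 1 SGD over T: (1 + 0.0218)^(4/12) = 1.00721449.
So F = 78.4 × 1.01726681 / 1.00721449 = 79.182457 (INR/SGD).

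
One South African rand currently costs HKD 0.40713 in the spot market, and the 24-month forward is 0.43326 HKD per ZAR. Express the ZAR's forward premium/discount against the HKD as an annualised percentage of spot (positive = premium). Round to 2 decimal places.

T = 2 years.
Period premium: (0.43326 − 0.40713)/0.40713 = 0.0641810.
Per annum: 0.0641810 / 2 = 0.032091 = 3.21%.

+3.21%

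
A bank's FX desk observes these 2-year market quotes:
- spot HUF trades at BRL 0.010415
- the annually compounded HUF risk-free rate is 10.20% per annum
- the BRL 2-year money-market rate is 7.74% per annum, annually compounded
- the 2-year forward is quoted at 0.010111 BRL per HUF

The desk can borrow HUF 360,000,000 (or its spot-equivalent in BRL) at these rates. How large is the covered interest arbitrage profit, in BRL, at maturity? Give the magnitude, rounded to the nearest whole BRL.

T = 2 years.
Route A — deposit HUF, sell forward: 360,000,000 × 1.214404 × 0.010111 = BRL 4,420,381.98.
Route B — convert at spot, deposit BRL: 360,000,000 × 0.010415 × 1.16079076 = BRL 4,352,268.88.
The quoted forward overvalues HUF, so borrow BRL, buy HUF at spot, deposit the HUF at 10.20%, and sell the proceeds forward at 0.010111.
The gap between the two covered legs is BRL 68,113.

BRL 68,113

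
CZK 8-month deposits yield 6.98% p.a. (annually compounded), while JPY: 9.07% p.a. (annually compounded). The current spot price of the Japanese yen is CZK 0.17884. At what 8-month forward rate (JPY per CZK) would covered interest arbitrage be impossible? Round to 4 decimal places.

5.6642

T = 8/12 years.
CZK accumulates by (1 + 0.0698)^(8/12) = 1.0460081.
JPY accumulates by (1 + 0.0907)^(8/12) = 1.0595876.
CIP: F = S · (grow CZK)/(grow JPY) = 0.17884 × 1.0460081/1.0595876 = 0.1765480 CZK per JPY.
Invert for JPY per CZK: 1 / 0.1765480 = 5.6642.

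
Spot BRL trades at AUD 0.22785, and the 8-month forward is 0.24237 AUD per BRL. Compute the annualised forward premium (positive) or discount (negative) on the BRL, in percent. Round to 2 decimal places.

T = 8/12 years.
Period premium: (0.24237 − 0.22785)/0.22785 = 0.0637261.
×(1/T) gives 9.56% p.a.

+9.56%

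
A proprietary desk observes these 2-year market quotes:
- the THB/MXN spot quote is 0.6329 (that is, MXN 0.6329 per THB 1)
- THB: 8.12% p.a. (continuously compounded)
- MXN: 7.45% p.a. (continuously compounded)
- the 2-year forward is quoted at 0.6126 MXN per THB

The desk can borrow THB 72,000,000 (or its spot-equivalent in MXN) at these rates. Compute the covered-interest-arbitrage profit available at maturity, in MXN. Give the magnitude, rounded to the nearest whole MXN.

T = 2 years.
Route A — deposit THB, sell forward: 72,000,000 × 1.1763306795 × 0.6126 = MXN 51,884,652.55.
Route B — convert at spot, deposit MXN: 72,000,000 × 0.6329 × 1.1606729892 = MXN 52,890,475.31.
The quoted forward undervalues THB, so borrow THB, convert to MXN at spot, deposit the MXN at 7.45%, and buy THB forward at 0.6126 to cover the loan.
The gap between the two covered legs is MXN 1,005,823.

MXN 1,005,823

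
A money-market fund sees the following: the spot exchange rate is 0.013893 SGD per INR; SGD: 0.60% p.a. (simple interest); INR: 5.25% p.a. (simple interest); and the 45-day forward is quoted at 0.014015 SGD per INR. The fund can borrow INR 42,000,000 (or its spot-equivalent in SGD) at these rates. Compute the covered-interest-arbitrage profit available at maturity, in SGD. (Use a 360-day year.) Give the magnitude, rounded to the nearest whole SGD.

SGD 8,549

T = 45/360 years.
Keep in INR, deliver into the forward: 42,000,000·1.0065625·0.014015 = SGD 592,492.88.
Swap to SGD now, deposit: 42,000,000·0.013893·1.000750 = SGD 583,943.63.
The quoted forward overvalues INR, so borrow SGD, buy INR at spot, deposit the INR at 5.25%, and sell the proceeds forward at 0.014015.
The gap between the two covered legs is SGD 8,549.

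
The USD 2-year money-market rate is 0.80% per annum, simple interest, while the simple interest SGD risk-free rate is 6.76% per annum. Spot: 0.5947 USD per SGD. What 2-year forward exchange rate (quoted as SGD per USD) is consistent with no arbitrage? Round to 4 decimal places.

T = 2 years.
USD accumulates by 1 + 0.0080×2 = 1.016000.
SGD accumulates by 1 + 0.0676×2 = 1.135200.
Forward (USD per SGD) = 0.5947 × 1.016000 / 1.135200 = 0.5322544.
Quoted the other way: 1/0.5322544 = 1.8788 SGD per USD.

1.8788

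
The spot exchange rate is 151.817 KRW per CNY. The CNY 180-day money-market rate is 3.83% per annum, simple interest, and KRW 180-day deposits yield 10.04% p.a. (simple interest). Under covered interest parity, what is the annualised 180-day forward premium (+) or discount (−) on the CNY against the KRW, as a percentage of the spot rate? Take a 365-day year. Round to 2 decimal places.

T = 180/365 years.
F = S · g_KRW/g_CNY = 151.817 × 1.0495123/1.0188877 = 156.380148.
(F − S)/S ÷ T = (156.380148 − 151.817)/151.817/(180/365) = 0.060949 → 6.09%.

+6.09%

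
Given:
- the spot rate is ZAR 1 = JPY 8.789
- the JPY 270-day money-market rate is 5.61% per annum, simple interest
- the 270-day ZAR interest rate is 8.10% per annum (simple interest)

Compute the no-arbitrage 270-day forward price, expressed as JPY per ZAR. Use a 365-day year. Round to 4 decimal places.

8.6363

T = 270/365 years.
JPY growth factor: 1 + 0.0561×270/365 = 1.0414986.
ZAR accumulates by 1 + 0.0810×270/365 = 1.0599178.
Forward (JPY per ZAR) = 8.789 × 1.0414986 / 1.0599178 = 8.636265.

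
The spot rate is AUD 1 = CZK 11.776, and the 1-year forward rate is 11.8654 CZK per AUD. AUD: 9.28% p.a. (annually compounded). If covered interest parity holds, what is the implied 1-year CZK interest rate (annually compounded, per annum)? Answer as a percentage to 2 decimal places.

10.11%

T = 1 year.
CIP gives F = S · g_CZK/g_AUD, so g_CZK/g_AUD = 11.8654/11.776 = 1.0075917.
AUD growth factor: (1 + 0.0928)^1 = 1.092800.
Hence g_CZK = 1.1010962.
r = 1.1010962^(1/1) − 1 = 0.101096 → 10.11%.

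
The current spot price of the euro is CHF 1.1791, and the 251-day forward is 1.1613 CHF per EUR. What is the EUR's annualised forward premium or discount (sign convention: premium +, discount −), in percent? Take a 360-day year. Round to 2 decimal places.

-2.17%

T = 251/360 years.
EUR trades forward at -1.50963% vs spot over the period.
Annualise by dividing by T: -0.0150963 / (251/360) = -0.021652 → -2.17%.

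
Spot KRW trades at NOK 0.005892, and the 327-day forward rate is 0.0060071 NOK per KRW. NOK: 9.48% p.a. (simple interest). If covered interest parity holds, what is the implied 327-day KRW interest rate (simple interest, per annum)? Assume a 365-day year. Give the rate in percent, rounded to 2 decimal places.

T = 327/365 years.
F/S = 0.0060071/0.005892 = 1.0195350 = (growth of NOK) / (growth of KRW).
NOK growth factor: 1 + 0.0948×327/365 = 1.0849304.
Hence g_KRW = 1.0641424.
r = (1.0641424 − 1)/(327/365) = 0.071596 → 7.16%.

7.16%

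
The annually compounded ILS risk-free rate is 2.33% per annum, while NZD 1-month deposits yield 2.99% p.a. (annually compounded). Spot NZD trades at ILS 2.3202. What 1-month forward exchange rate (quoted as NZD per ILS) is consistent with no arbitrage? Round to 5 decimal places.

0.43123

T = 1/12 years.
Growth of 1 ILS over T: (1 + 0.0233)^(1/12) = 1.0019212.
NZD accumulates by (1 + 0.0299)^(1/12) = 1.0024582.
Forward (ILS per NZD) = 2.3202 × 1.0019212 / 1.0024582 = 2.318957.
Invert for NZD per ILS: 1 / 2.318957 = 0.43123.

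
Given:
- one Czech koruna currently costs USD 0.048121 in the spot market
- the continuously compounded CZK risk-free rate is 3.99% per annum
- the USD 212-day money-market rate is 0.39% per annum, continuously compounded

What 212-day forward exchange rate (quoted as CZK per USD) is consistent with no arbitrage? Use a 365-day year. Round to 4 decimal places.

21.2200

T = 212/365 years.
USD growth factor: e^(0.0039×212/365) = 1.00226777.
CZK accumulates by e^(0.0399×212/365) = 1.02344542.
Forward (USD per CZK) = 0.048121 × 1.00226777 / 1.02344542 = 0.047125256.
Quoted the other way: 1/0.047125256 = 21.2200 CZK per USD.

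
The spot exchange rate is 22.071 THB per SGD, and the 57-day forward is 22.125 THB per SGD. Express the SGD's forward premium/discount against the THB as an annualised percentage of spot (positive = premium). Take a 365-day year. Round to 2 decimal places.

T = 57/365 years.
(F − S)/S = (22.125 − 22.071)/22.071 = 0.0024466.
×(1/T) gives 1.57% p.a.

+1.57%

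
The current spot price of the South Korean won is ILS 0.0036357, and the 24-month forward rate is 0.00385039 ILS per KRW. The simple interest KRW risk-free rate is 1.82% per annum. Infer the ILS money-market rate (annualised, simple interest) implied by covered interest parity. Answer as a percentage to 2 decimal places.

T = 2 years.
CIP gives F = S · g_ILS/g_KRW, so g_ILS/g_KRW = 0.00385039/0.0036357 = 1.0590505.
The KRW side grows by 1 + 0.0182×2 = 1.036400.
That pins the ILS growth at 1.0975999.
r = (1.0975999 − 1)/2 = 0.048800 → 4.88%.

4.88%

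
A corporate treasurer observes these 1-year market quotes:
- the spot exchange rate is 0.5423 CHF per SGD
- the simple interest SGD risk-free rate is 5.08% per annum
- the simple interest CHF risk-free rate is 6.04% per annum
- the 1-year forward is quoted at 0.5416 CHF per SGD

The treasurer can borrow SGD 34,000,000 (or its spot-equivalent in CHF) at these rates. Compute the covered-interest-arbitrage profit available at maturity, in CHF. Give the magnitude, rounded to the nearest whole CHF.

T = 1 year.
Route A — deposit SGD, sell forward: 34,000,000 × 1.050800 × 0.5416 = CHF 19,349,851.52.
Route B — convert at spot, deposit CHF: 34,000,000 × 0.5423 × 1.060400 = CHF 19,551,867.28.
The quoted forward undervalues SGD, so borrow SGD, convert to CHF at spot, deposit the CHF at 6.04%, and buy SGD forward at 0.5416 to cover the loan.
Profit = 19,551,867.28 − 19,349,851.52 = CHF 202,016.

CHF 202,016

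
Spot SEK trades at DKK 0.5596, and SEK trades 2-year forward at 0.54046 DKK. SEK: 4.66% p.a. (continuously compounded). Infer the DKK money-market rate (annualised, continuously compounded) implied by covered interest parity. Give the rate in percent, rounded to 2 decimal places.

2.92%

T = 2 years.
By CIP, F/S equals the DKK-to-SEK growth ratio: 0.54046/0.5596 = 0.9657970.
SEK growth factor: e^(0.0466×2) = 1.0976812.
So the DKK growth factor = 1.0601372.
Take logs: ln 1.0601372 / 2 = 0.029199, so 2.92%.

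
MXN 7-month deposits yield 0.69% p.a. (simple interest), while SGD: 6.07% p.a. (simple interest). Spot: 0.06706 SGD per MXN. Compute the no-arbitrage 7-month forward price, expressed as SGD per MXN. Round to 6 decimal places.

T = 7/12 years.
SGD growth factor: 1 + 0.0607×7/12 = 1.0354083.
MXN accumulates by 1 + 0.0069×7/12 = 1.004025.
CIP: F = S · (grow SGD)/(grow MXN) = 0.06706 × 1.0354083/1.004025 = 0.06915613 SGD per MXN.

0.069156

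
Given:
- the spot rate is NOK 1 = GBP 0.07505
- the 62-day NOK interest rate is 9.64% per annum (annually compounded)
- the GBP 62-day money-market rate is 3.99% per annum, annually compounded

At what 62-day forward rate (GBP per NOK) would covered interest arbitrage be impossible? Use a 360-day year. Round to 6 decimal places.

0.074369

T = 62/360 years.
GBP growth factor: (1 + 0.0399)^(62/360) = 1.0067609.
NOK accumulates by (1 + 0.0964)^(62/360) = 1.0159762.
CIP: F = S · (grow GBP)/(grow NOK) = 0.07505 × 1.0067609/1.0159762 = 0.07436927 GBP per NOK.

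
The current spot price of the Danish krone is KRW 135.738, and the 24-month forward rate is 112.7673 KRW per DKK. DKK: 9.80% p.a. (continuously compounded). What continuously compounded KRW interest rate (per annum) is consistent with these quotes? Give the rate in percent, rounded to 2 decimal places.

0.53%

T = 2 years.
By CIP, F/S equals the KRW-to-DKK growth ratio: 112.7673/135.738 = 0.8307718.
DKK growth factor: e^(0.0980×2) = 1.2165269.
Hence g_KRW = 1.0106562.
Take logs: ln 1.0106562 / 2 = 0.005300, so 0.53%.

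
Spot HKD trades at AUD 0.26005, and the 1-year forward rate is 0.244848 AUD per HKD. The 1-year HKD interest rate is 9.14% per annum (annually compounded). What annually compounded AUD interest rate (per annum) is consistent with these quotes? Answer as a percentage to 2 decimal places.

T = 1 year.
F/S = 0.244848/0.26005 = 0.9415420 = (growth of AUD) / (growth of HKD).
HKD growth factor: (1 + 0.0914)^1 = 1.091400.
Hence g_AUD = 1.0275989.
r = 1.0275989^(1/1) − 1 = 0.027599 → 2.76%.

2.76%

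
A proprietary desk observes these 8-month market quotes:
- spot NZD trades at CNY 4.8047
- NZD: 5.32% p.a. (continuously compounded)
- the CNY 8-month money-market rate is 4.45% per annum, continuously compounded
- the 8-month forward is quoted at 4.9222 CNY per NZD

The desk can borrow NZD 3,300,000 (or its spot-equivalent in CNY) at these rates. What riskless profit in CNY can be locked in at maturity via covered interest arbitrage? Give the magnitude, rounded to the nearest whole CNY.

CNY 496,755

T = 8/12 years.
Route A — deposit NZD, sell forward: 3,300,000 × 1.0361031108 × 4.9222 = CNY 16,829,692.22.
Route B — convert at spot, deposit CNY: 3,300,000 × 4.8047 × 1.0301111063 = CNY 16,332,936.95.
The quoted forward overvalues NZD, so borrow CNY, buy NZD at spot, deposit the NZD at 5.32%, and sell the proceeds forward at 4.9222.
Arbitrage profit = |16,829,692.22 − 16,332,936.95| = CNY 496,755.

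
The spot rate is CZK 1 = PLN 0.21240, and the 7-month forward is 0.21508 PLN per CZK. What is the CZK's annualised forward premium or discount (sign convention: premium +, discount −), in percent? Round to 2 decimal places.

+2.16%

T = 7/12 years.
(F − S)/S = (0.21508 − 0.2124)/0.2124 = 0.0126177.
×(1/T) gives 2.16% p.a.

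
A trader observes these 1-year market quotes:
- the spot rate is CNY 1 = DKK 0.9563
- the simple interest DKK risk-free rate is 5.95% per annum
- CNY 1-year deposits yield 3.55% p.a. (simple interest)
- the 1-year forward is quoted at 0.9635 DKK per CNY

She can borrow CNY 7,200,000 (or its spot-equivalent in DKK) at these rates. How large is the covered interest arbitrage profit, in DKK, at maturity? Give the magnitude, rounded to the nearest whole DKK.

DKK 111,568

T = 1 year.
Keep in CNY, deliver into the forward: 7,200,000·1.035500·0.9635 = DKK 7,183,470.60.
Swap to DKK now, deposit: 7,200,000·0.9563·1.059500 = DKK 7,295,038.92.
The quoted forward undervalues CNY, so borrow CNY, convert to DKK at spot, deposit the DKK at 5.95%, and buy CNY forward at 0.9635 to cover the loan.
The gap between the two covered legs is DKK 111,568.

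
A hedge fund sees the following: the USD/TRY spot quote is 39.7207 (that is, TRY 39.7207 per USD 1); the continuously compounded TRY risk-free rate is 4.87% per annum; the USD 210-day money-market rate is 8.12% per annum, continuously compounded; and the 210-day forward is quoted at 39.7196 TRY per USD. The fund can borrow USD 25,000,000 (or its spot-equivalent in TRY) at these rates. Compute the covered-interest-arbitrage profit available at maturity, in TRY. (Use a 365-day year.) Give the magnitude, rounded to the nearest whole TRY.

TRY 19,246,520

T = 210/365 years.
Invest the USD and cover forward: 25,000,000 × 1.04782627939 × 39.7196 = TRY 1,040,481,017.17.
Convert at spot and invest in TRY: 25,000,000 × 39.7207 × 1.02841540727 = TRY 1,021,234,496.69.
The quoted forward overvalues USD, so borrow TRY, buy USD at spot, deposit the USD at 8.12%, and sell the proceeds forward at 39.7196.
The gap between the two covered legs is TRY 19,246,520.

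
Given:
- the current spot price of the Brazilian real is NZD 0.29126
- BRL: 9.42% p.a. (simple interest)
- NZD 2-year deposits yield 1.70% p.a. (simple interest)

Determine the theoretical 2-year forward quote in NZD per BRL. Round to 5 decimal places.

T = 2 years.
Growth of 1 NZD over T: 1 + 0.0170×2 = 1.034000.
Growth of 1 BRL over T: 1 + 0.0942×2 = 1.188400.
Forward (NZD per BRL) = 0.29126 × 1.034000 / 1.188400 = 0.2534187.

0.25342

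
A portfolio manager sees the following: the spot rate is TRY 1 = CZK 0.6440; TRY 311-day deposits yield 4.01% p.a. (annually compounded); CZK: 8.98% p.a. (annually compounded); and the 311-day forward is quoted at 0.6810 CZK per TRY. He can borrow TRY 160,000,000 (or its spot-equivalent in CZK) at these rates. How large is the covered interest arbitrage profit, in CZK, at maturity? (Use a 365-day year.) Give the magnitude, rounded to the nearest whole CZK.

T = 311/365 years.
Invest the TRY and cover forward: 160,000,000 × 1.03406756895 × 0.6810 = CZK 112,672,002.31.
Convert at spot and invest in CZK: 160,000,000 × 0.6440 × 1.07602292211 = CZK 110,873,401.89.
The quoted forward overvalues TRY, so borrow CZK, buy TRY at spot, deposit the TRY at 4.01%, and sell the proceeds forward at 0.6810.
The gap between the two covered legs is CZK 1,798,600.

CZK 1,798,600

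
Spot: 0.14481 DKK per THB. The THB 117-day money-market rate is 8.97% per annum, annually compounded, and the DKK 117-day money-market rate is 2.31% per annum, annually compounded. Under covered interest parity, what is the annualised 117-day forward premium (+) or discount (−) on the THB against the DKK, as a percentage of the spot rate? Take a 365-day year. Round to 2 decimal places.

T = 117/365 years.
CIP forward (DKK per THB) = 0.14481 × 1.0073473/1.0279185 = 0.14191199.
Annualised premium = (F − S)/S × (1/T) = (0.14191199 − 0.14481)/0.14481 ÷ (117/365) = -6.24%.

-6.24%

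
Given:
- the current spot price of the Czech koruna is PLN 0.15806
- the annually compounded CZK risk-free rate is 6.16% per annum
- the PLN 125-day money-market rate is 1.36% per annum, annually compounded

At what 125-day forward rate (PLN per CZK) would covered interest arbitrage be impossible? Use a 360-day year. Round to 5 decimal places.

0.15554

T = 125/360 years.
PLN growth factor: (1 + 0.0136)^(125/360) = 1.0047014.
Growth of 1 CZK over T: (1 + 0.0616)^(125/360) = 1.0209729.
So F = 0.15806 × 1.0047014 / 1.0209729 = 0.1555410 (PLN/CZK).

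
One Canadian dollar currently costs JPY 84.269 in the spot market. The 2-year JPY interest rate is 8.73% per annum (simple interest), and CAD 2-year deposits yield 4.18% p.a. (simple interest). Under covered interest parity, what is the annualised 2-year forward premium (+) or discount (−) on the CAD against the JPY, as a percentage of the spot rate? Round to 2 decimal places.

T = 2 years.
F = S · g_JPY/g_CAD = 84.269 × 1.174600/1.083600 = 91.345854.
(F − S)/S ÷ T = (91.345854 − 84.269)/84.269/2 = 0.041990 → 4.20%.

+4.20%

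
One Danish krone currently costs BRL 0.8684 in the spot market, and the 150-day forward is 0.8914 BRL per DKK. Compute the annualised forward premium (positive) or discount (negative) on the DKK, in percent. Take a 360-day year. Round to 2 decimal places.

+6.36%

T = 150/360 years.
(F − S)/S = (0.8914 − 0.8684)/0.8684 = 0.0264855.
×(1/T) gives 6.36% p.a.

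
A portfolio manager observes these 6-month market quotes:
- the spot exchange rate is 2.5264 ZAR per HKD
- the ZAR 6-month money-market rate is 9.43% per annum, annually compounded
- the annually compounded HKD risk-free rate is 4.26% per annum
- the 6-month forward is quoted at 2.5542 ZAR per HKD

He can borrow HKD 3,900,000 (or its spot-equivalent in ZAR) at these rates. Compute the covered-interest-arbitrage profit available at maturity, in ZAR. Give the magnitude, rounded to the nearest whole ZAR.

ZAR 135,718

T = 6/12 years.
Invest the HKD and cover forward: 3,900,000 × 1.021077862 × 2.5542 = ZAR 10,171,344.59.
Convert at spot and invest in ZAR: 3,900,000 × 2.5264 × 1.04608795 = ZAR 10,307,062.73.
The quoted forward undervalues HKD, so borrow HKD, convert to ZAR at spot, deposit the ZAR at 9.43%, and buy HKD forward at 2.5542 to cover the loan.
Profit = 10,307,062.73 − 10,171,344.59 = ZAR 135,718.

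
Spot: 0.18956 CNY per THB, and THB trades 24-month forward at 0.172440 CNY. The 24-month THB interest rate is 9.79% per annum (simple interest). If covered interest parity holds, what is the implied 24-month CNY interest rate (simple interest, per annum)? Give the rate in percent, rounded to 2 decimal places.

4.39%

T = 2 years.
CIP gives F = S · g_CNY/g_THB, so g_CNY/g_THB = 0.17244/0.18956 = 0.9096856.
The THB side grows by 1 + 0.0979×2 = 1.195800.
Hence g_CNY = 1.087802.
r = (1.087802 − 1)/2 = 0.043901 → 4.39%.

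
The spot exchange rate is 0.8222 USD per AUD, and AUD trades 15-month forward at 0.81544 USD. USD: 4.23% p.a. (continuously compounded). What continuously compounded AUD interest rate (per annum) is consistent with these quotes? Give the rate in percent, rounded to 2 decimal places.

T = 15/12 years.
F/S = 0.81544/0.8222 = 0.9917782 = (growth of USD) / (growth of AUD).
USD growth factor: e^(0.0423×15/12) = 1.0542978.
Hence g_AUD = 1.0630379.
Take logs: ln 1.0630379 / (15/12) = 0.048905, so 4.89%.

4.89%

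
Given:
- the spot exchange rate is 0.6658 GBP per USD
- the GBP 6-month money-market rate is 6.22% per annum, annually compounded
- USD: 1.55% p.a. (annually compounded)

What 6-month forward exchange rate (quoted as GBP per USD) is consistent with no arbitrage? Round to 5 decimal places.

0.68094

T = 6/12 years.
Growth of 1 GBP over T: (1 + 0.0622)^(6/12) = 1.0306309.
USD accumulates by (1 + 0.0155)^(6/12) = 1.0077202.
CIP: F = S · (grow GBP)/(grow USD) = 0.6658 × 1.0306309/1.0077202 = 0.6809371 GBP per USD.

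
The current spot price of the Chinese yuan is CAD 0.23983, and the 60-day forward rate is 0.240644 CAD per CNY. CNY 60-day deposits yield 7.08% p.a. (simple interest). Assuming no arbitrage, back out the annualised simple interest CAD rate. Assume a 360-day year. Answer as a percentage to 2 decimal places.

9.14%

T = 60/360 years.
By CIP, F/S equals the CAD-to-CNY growth ratio: 0.240644/0.23983 = 1.0033941.
CNY growth factor: 1 + 0.0708×60/360 = 1.011800.
That pins the CAD growth at 1.0152342.
r = (1.0152342 − 1)/(60/360) = 0.091405 → 9.14%.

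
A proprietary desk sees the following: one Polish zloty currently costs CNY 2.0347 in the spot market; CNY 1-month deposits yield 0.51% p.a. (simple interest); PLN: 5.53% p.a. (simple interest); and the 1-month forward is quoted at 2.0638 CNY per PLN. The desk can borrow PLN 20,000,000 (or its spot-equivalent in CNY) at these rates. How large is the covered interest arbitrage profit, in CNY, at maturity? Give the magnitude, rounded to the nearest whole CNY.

T = 1/12 years.
Route A — deposit PLN, sell forward: 20,000,000 × 1.0046083333 × 2.0638 = CNY 41,466,213.57.
Route B — convert at spot, deposit CNY: 20,000,000 × 2.0347 × 1.000425 = CNY 40,711,294.95.
The quoted forward overvalues PLN, so borrow CNY, buy PLN at spot, deposit the PLN at 5.53%, and sell the proceeds forward at 2.0638.
Profit = 41,466,213.57 − 40,711,294.95 = CNY 754,919.

CNY 754,919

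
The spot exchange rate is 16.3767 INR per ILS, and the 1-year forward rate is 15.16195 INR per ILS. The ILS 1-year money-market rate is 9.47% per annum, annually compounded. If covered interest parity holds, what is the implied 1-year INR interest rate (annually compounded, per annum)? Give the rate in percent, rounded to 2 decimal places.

T = 1 year.
CIP gives F = S · g_INR/g_ILS, so g_INR/g_ILS = 15.16195/16.3767 = 0.9258245.
The ILS side grows by (1 + 0.0947)^1 = 1.094700.
Hence g_INR = 1.0135001.
Annualise: 1.0135001^(1/1) − 1 = 0.013500 = 1.35%.

1.35%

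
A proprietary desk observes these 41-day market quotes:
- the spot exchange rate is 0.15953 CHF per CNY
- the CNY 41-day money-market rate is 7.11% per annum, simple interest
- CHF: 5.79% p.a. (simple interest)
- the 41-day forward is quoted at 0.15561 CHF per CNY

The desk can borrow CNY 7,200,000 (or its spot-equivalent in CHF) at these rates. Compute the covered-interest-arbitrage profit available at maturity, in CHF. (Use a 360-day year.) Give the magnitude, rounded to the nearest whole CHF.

T = 41/360 years.
Invest the CNY and cover forward: 7,200,000 × 1.0080975 × 0.15561 = CHF 1,129,464.37.
Convert at spot and invest in CHF: 7,200,000 × 0.15953 × 1.006594167 = CHF 1,156,190.17.
The quoted forward undervalues CNY, so borrow CNY, convert to CHF at spot, deposit the CHF at 5.79%, and buy CNY forward at 0.15561 to cover the loan.
Profit = 1,156,190.17 − 1,129,464.37 = CHF 26,726.

CHF 26,726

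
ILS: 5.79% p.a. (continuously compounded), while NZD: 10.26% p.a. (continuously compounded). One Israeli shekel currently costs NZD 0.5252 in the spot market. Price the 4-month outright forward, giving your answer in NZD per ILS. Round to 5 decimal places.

T = 4/12 years.
NZD growth factor: e^(0.1026×4/12) = 1.0347915.
ILS accumulates by e^(0.0579×4/12) = 1.0194874.
So F = 0.5252 × 1.0347915 / 1.0194874 = 0.5330841 (NZD/ILS).

0.53308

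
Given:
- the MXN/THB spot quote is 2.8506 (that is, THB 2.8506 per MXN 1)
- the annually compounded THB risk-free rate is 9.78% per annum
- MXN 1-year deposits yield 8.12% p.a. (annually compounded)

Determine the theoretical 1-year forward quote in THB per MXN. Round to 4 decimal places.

T = 1 year.
THB accumulates by (1 + 0.0978)^1 = 1.097800.
MXN accumulates by (1 + 0.0812)^1 = 1.081200.
So F = 2.8506 × 1.097800 / 1.081200 = 2.894366 (THB/MXN).

2.8944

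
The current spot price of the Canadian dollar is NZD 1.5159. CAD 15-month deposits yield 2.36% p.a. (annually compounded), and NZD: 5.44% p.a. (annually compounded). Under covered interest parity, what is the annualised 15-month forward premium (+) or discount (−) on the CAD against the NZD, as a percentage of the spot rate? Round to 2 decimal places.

+3.02%

T = 15/12 years.
F = S · g_NZD/g_CAD = 1.5159 × 1.0684563/1.0295865 = 1.5731295.
Annualised premium = (F − S)/S × (1/T) = (1.5731295 − 1.5159)/1.5159 ÷ (15/12) = 3.02%.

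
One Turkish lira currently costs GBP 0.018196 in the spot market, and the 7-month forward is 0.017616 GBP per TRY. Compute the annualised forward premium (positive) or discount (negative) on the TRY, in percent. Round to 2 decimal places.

-5.46%

T = 7/12 years.
Period premium: (0.017616 − 0.018196)/0.018196 = -0.0318751.
Per annum: -0.0318751 / (7/12) = -0.054643 = -5.46%.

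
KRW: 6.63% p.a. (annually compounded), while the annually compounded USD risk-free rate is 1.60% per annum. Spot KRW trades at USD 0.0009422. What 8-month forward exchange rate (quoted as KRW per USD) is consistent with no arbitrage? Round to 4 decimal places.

1096.0929

T = 8/12 years.
USD growth factor: (1 + 0.0160)^(8/12) = 1.0106384226.
Growth of 1 KRW over T: (1 + 0.0663)^(8/12) = 1.0437254487.
CIP: F = S · (grow USD)/(grow KRW) = 0.0009422 × 1.0106384226/1.0437254487 = 0.0009123314210 USD per KRW.
Quoted the other way: 1/0.0009123314210 = 1096.0929 KRW per USD.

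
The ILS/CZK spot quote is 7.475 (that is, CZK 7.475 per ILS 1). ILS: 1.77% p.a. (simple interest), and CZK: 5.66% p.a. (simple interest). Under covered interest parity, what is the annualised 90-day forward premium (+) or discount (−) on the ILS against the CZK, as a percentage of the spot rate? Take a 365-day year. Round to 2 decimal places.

+3.87%

T = 90/365 years.
CIP forward (CZK per ILS) = 7.475 × 1.0139562/1.0043644 = 7.546387.
Annualised premium = (F − S)/S × (1/T) = (7.546387 − 7.475)/7.475 ÷ (90/365) = 3.87%.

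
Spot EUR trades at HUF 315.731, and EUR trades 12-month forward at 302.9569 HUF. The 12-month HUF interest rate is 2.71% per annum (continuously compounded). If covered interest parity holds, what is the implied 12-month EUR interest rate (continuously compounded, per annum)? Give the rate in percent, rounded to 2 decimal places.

6.84%

T = 1 year.
F/S = 302.9569/315.731 = 0.9595412 = (growth of HUF) / (growth of EUR).
HUF growth factor: e^(0.0271×1) = 1.0274705.
That pins the EUR growth at 1.0707935.
Take logs: ln 1.0707935 / 1 = 0.068400, so 6.84%.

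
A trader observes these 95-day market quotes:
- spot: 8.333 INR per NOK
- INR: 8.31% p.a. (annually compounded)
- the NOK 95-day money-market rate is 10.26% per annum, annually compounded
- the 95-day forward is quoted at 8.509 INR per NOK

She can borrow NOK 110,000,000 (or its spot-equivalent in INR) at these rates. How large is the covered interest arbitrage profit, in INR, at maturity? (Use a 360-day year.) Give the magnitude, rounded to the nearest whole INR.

T = 95/360 years.
Invest the NOK and cover forward: 110,000,000 × 1.02610932827 × 8.509 = INR 960,428,070.17.
Convert at spot and invest in INR: 110,000,000 × 8.333 × 1.02128898213 = INR 936,144,119.69.
The quoted forward overvalues NOK, so borrow INR, buy NOK at spot, deposit the NOK at 10.26%, and sell the proceeds forward at 8.509.
The gap between the two covered legs is INR 24,283,950.

INR 24,283,950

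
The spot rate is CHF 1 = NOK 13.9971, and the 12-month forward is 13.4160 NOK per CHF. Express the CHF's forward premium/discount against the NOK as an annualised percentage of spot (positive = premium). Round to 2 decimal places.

T = 1 year.
CHF trades forward at -4.15157% vs spot over the period.
Per annum: -0.0415157 / 1 = -0.041516 = -4.15%.

-4.15%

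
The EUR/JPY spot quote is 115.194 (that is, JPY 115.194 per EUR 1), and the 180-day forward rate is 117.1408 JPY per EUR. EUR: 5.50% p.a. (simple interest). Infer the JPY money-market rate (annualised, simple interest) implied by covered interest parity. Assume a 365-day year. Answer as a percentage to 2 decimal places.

T = 180/365 years.
CIP gives F = S · g_JPY/g_EUR, so g_JPY/g_EUR = 117.1408/115.194 = 1.0169002.
The EUR side grows by 1 + 0.0550×180/365 = 1.0271233.
That pins the JPY growth at 1.0444819.
(1.0444819 − 1)/T = 0.090199, i.e. 9.02%.

9.02%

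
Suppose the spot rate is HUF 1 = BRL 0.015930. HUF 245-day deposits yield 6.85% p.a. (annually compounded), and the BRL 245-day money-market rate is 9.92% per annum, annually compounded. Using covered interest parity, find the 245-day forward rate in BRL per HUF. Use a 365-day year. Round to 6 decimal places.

0.016236

T = 245/365 years.
BRL growth factor: (1 + 0.0992)^(245/365) = 1.0655456.
HUF accumulates by (1 + 0.0685)^(245/365) = 1.0454768.
Forward (BRL per HUF) = 0.01593 × 1.0655456 / 1.0454768 = 0.01623579.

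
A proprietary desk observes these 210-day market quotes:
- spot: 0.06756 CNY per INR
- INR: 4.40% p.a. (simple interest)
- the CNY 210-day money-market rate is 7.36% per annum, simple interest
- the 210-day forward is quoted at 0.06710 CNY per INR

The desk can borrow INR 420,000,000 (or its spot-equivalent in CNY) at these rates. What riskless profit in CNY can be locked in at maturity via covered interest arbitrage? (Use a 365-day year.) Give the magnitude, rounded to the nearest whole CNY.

T = 210/365 years.
Route A — deposit INR, sell forward: 420,000,000 × 1.0253150685 × 0.06710 = CNY 28,895,429.26.
Route B — convert at spot, deposit CNY: 420,000,000 × 0.06756 × 1.0423452055 = CNY 29,576,753.68.
The quoted forward undervalues INR, so borrow INR, convert to CNY at spot, deposit the CNY at 7.36%, and buy INR forward at 0.06710 to cover the loan.
Profit = 29,576,753.68 − 28,895,429.26 = CNY 681,324.

CNY 681,324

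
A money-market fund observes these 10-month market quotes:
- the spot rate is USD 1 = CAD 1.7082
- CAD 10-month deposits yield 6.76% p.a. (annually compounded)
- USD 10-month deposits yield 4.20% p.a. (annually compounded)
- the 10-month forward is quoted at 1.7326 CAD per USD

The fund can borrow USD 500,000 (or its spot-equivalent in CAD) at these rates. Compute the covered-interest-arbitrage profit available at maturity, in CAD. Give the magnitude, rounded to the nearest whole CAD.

T = 10/12 years.
Route A — deposit USD, sell forward: 500,000 × 1.03487946 × 1.7326 = CAD 896,516.08.
Route B — convert at spot, deposit CAD: 500,000 × 1.7082 × 1.05602404 = CAD 901,950.13.
The quoted forward undervalues USD, so borrow USD, convert to CAD at spot, deposit the CAD at 6.76%, and buy USD forward at 1.7326 to cover the loan.
Profit = 901,950.13 − 896,516.08 = CAD 5,434.

CAD 5,434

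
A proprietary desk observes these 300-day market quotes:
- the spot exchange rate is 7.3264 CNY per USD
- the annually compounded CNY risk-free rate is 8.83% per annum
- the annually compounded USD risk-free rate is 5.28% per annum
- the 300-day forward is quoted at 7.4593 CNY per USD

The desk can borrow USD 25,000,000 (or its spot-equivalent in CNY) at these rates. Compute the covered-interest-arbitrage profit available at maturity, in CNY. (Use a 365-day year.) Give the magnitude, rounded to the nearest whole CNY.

T = 300/365 years.
Invest the USD and cover forward: 25,000,000 × 1.04319734635 × 7.4593 = CNY 194,538,049.14.
Convert at spot and invest in CNY: 25,000,000 × 7.3264 × 1.07202361612 = CNY 196,351,845.53.
The quoted forward undervalues USD, so borrow USD, convert to CNY at spot, deposit the CNY at 8.83%, and buy USD forward at 7.4593 to cover the loan.
Arbitrage profit = |194,538,049.14 − 196,351,845.53| = CNY 1,813,796.

CNY 1,813,796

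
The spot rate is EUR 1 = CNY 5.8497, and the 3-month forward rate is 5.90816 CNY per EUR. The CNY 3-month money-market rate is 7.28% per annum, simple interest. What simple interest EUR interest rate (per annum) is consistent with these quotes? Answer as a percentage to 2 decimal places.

T = 3/12 years.
By CIP, F/S equals the CNY-to-EUR growth ratio: 5.90816/5.8497 = 1.0099937.
The CNY side grows by 1 + 0.0728×3/12 = 1.018200.
So the EUR growth factor = 1.0081251.
r = (1.0081251 − 1)/(3/12) = 0.032500 → 3.25%.

3.25%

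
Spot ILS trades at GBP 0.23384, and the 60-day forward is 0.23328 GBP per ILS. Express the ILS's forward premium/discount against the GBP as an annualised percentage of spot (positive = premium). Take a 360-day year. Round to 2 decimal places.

-1.44%

T = 60/360 years.
ILS trades forward at -0.23948% vs spot over the period.
×(1/T) gives -1.44% p.a.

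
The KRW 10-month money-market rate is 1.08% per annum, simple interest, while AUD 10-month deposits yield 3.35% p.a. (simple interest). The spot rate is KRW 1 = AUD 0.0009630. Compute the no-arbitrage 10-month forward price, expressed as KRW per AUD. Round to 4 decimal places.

1019.3116

T = 10/12 years.
AUD accumulates by 1 + 0.0335×10/12 = 1.0279166667.
Growth of 1 KRW over T: 1 + 0.0108×10/12 = 1.009000.
So F = 0.000963 × 1.0279166667 / 1.009000 = 0.0009810542617 (AUD/KRW).
Quoted the other way: 1/0.0009810542617 = 1019.3116 KRW per AUD.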